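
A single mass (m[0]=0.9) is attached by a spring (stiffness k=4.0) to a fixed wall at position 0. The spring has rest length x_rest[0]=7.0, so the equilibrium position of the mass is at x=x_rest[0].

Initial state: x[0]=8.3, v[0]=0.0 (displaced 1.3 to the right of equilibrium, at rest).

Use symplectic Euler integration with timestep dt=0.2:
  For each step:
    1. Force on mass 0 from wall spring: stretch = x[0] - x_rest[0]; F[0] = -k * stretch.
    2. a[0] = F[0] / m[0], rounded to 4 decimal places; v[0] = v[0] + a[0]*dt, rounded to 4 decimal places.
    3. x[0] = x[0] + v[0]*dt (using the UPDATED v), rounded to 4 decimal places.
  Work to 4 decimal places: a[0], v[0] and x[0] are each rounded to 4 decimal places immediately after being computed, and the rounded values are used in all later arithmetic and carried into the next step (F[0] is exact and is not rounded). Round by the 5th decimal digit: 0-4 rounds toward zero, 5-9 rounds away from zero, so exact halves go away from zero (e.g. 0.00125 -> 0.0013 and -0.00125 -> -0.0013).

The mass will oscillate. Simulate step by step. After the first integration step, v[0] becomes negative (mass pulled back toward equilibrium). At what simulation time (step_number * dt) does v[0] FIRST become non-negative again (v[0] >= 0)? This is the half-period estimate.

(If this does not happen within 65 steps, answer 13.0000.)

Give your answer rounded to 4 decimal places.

Answer: 1.6000

Derivation:
Step 0: x=[8.3000] v=[0.0000]
Step 1: x=[8.0689] v=[-1.1556]
Step 2: x=[7.6478] v=[-2.1057]
Step 3: x=[7.1115] v=[-2.6815]
Step 4: x=[6.5554] v=[-2.7806]
Step 5: x=[6.0783] v=[-2.3854]
Step 6: x=[5.7651] v=[-1.5661]
Step 7: x=[5.6714] v=[-0.4684]
Step 8: x=[5.8139] v=[0.7126]
First v>=0 after going negative at step 8, time=1.6000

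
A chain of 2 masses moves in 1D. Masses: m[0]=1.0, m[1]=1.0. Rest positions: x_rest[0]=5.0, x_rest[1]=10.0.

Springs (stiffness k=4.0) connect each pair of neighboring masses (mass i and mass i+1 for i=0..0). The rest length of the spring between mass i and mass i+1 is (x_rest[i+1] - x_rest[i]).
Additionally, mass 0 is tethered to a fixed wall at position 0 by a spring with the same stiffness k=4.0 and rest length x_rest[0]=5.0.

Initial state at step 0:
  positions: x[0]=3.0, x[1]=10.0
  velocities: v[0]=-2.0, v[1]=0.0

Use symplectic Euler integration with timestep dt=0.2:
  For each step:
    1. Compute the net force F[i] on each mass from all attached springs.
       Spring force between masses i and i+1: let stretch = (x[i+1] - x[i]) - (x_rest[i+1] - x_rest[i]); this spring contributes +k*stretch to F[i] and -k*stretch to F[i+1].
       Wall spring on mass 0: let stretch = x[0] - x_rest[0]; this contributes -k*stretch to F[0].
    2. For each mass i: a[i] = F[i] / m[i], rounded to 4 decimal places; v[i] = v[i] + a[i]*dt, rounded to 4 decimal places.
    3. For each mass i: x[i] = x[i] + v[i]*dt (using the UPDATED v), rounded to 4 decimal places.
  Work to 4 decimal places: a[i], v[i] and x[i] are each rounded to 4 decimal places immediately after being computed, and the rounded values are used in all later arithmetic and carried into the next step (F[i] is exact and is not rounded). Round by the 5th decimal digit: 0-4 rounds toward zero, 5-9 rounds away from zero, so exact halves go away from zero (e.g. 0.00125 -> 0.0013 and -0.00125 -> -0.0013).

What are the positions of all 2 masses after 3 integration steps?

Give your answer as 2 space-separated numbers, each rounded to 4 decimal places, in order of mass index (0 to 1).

Answer: 4.9273 8.5572

Derivation:
Step 0: x=[3.0000 10.0000] v=[-2.0000 0.0000]
Step 1: x=[3.2400 9.6800] v=[1.2000 -1.6000]
Step 2: x=[3.9920 9.1296] v=[3.7600 -2.7520]
Step 3: x=[4.9273 8.5572] v=[4.6765 -2.8621]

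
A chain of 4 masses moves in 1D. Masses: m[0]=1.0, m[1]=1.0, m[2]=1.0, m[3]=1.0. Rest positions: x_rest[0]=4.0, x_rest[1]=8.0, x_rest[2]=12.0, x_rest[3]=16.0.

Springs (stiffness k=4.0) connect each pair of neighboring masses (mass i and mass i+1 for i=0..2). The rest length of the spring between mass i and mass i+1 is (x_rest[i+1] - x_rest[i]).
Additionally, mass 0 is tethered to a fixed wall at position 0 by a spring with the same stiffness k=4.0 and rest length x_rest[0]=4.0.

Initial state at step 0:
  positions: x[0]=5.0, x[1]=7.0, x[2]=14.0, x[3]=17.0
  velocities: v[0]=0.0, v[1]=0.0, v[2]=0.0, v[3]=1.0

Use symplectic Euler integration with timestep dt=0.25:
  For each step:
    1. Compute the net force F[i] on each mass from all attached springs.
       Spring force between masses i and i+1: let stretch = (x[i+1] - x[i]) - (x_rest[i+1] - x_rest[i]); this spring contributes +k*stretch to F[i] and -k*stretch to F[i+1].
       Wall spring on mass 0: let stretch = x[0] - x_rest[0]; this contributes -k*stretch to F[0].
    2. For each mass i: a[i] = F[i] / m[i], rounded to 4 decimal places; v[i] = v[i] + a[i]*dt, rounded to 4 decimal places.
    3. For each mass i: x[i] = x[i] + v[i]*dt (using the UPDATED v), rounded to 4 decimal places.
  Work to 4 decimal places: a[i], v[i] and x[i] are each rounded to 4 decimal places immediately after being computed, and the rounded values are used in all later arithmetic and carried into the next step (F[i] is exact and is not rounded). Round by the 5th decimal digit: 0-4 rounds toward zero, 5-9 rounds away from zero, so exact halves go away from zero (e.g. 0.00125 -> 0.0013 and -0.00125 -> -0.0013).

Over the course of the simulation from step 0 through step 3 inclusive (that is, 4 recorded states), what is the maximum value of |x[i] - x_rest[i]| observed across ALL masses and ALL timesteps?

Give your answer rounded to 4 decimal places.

Answer: 2.1250

Derivation:
Step 0: x=[5.0000 7.0000 14.0000 17.0000] v=[0.0000 0.0000 0.0000 1.0000]
Step 1: x=[4.2500 8.2500 13.0000 17.5000] v=[-3.0000 5.0000 -4.0000 2.0000]
Step 2: x=[3.4375 9.6875 11.9375 17.8750] v=[-3.2500 5.7500 -4.2500 1.5000]
Step 3: x=[3.3281 10.1250 11.7969 17.7656] v=[-0.4375 1.7500 -0.5625 -0.4375]
Max displacement = 2.1250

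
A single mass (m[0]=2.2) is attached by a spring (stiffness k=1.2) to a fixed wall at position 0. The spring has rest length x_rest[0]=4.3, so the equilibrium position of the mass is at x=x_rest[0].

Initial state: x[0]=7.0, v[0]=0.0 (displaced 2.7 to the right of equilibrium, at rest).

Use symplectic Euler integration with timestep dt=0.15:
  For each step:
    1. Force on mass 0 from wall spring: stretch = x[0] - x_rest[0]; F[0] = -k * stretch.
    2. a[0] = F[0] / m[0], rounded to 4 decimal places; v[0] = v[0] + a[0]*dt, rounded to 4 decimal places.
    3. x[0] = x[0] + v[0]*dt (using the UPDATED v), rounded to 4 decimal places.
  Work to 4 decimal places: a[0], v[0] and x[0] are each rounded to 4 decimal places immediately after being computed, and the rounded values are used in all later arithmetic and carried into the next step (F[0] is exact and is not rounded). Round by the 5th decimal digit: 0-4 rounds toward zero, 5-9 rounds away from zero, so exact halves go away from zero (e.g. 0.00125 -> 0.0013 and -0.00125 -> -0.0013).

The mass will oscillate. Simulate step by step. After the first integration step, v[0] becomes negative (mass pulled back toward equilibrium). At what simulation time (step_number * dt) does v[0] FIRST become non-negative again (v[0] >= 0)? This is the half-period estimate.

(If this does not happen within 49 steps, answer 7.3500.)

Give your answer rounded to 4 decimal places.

Answer: 4.3500

Derivation:
Step 0: x=[7.0000] v=[0.0000]
Step 1: x=[6.9669] v=[-0.2209]
Step 2: x=[6.9010] v=[-0.4391]
Step 3: x=[6.8032] v=[-0.6519]
Step 4: x=[6.6747] v=[-0.8567]
Step 5: x=[6.5171] v=[-1.0510]
Step 6: x=[6.3322] v=[-1.2324]
Step 7: x=[6.1224] v=[-1.3987]
Step 8: x=[5.8902] v=[-1.5478]
Step 9: x=[5.6385] v=[-1.6779]
Step 10: x=[5.3704] v=[-1.7874]
Step 11: x=[5.0892] v=[-1.8750]
Step 12: x=[4.7983] v=[-1.9396]
Step 13: x=[4.5012] v=[-1.9804]
Step 14: x=[4.2017] v=[-1.9969]
Step 15: x=[3.9034] v=[-1.9889]
Step 16: x=[3.6099] v=[-1.9565]
Step 17: x=[3.3249] v=[-1.9000]
Step 18: x=[3.0519] v=[-1.8202]
Step 19: x=[2.7942] v=[-1.7181]
Step 20: x=[2.5550] v=[-1.5949]
Step 21: x=[2.3372] v=[-1.4521]
Step 22: x=[2.1435] v=[-1.2915]
Step 23: x=[1.9762] v=[-1.1151]
Step 24: x=[1.8375] v=[-0.9250]
Step 25: x=[1.7290] v=[-0.7235]
Step 26: x=[1.6520] v=[-0.5131]
Step 27: x=[1.6075] v=[-0.2964]
Step 28: x=[1.5961] v=[-0.0761]
Step 29: x=[1.6179] v=[0.1451]
First v>=0 after going negative at step 29, time=4.3500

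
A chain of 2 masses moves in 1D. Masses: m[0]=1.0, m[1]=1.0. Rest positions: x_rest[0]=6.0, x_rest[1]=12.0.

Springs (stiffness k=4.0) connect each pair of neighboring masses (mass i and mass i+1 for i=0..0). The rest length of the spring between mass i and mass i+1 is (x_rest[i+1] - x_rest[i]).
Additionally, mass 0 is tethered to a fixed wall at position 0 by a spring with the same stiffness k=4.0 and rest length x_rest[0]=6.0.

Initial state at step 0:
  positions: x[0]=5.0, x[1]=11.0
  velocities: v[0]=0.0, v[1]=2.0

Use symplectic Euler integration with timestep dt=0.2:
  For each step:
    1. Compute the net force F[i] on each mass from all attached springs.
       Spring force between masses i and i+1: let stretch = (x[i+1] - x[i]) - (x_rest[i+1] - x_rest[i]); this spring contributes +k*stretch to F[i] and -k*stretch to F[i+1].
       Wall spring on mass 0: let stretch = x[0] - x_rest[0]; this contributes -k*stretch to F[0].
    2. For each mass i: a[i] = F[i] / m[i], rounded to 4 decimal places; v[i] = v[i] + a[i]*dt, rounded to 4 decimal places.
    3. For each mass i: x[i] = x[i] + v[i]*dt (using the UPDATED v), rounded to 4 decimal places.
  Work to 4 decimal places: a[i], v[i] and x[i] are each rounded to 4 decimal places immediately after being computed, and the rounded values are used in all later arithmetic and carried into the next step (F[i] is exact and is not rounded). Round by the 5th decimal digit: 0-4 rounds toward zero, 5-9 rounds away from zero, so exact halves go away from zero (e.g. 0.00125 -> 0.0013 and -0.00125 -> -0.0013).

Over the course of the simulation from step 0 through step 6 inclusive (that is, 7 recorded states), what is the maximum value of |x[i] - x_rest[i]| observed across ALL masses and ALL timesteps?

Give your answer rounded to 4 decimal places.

Answer: 1.0895

Derivation:
Step 0: x=[5.0000 11.0000] v=[0.0000 2.0000]
Step 1: x=[5.1600 11.4000] v=[0.8000 2.0000]
Step 2: x=[5.4928 11.7616] v=[1.6640 1.8080]
Step 3: x=[5.9498 12.0802] v=[2.2848 1.5930]
Step 4: x=[6.4357 12.3779] v=[2.4293 1.4887]
Step 5: x=[6.8426 12.6849] v=[2.0345 1.5349]
Step 6: x=[7.0895 13.0171] v=[1.2343 1.6611]
Max displacement = 1.0895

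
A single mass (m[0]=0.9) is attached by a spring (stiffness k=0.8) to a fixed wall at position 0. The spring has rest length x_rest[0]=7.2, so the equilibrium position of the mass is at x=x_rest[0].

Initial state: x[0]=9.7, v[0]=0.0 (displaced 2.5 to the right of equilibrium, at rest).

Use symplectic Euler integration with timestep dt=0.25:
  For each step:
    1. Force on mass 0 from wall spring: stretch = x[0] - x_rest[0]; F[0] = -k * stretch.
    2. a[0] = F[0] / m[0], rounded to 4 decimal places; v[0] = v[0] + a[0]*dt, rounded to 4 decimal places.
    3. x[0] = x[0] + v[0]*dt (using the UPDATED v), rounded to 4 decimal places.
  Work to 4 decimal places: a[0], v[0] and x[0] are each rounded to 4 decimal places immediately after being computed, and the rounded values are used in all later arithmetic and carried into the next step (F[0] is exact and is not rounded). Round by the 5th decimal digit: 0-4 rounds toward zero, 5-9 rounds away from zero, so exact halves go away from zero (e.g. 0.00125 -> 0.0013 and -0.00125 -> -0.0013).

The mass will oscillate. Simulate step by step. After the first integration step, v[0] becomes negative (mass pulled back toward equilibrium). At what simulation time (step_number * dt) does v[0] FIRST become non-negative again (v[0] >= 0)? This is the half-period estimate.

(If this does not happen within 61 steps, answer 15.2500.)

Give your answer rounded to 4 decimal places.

Answer: 3.5000

Derivation:
Step 0: x=[9.7000] v=[0.0000]
Step 1: x=[9.5611] v=[-0.5556]
Step 2: x=[9.2910] v=[-1.0803]
Step 3: x=[8.9048] v=[-1.5450]
Step 4: x=[8.4238] v=[-1.9239]
Step 5: x=[7.8748] v=[-2.1959]
Step 6: x=[7.2883] v=[-2.3459]
Step 7: x=[6.6969] v=[-2.3655]
Step 8: x=[6.1335] v=[-2.2537]
Step 9: x=[5.6293] v=[-2.0167]
Step 10: x=[5.2124] v=[-1.6677]
Step 11: x=[4.9059] v=[-1.2260]
Step 12: x=[4.7269] v=[-0.7162]
Step 13: x=[4.6853] v=[-0.1666]
Step 14: x=[4.7834] v=[0.3922]
First v>=0 after going negative at step 14, time=3.5000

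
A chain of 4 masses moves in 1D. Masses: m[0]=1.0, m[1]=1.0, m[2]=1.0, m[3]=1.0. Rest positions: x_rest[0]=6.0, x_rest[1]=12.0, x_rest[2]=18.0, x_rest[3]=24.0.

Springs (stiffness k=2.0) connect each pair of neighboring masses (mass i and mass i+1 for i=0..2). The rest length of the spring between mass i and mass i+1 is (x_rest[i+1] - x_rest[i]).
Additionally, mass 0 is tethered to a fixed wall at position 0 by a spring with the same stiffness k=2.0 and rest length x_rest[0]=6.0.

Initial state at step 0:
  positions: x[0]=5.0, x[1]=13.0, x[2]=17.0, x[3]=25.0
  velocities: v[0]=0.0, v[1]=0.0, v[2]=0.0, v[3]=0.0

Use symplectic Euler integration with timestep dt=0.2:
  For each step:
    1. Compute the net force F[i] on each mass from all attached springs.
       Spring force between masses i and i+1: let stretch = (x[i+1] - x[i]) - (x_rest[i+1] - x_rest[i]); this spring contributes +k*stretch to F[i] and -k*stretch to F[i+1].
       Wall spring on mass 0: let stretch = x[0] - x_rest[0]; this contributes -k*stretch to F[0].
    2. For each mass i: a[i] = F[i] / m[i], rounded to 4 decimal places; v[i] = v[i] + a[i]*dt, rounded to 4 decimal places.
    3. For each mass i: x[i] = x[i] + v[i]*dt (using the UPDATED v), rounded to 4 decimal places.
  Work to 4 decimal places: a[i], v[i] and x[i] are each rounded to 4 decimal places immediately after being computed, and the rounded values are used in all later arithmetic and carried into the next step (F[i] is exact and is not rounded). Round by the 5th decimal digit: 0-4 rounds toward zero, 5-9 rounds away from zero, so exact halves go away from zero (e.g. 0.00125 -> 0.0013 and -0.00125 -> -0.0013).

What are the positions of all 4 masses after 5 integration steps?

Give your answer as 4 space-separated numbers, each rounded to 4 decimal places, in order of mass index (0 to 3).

Answer: 6.8174 10.8545 19.3051 23.6820

Derivation:
Step 0: x=[5.0000 13.0000 17.0000 25.0000] v=[0.0000 0.0000 0.0000 0.0000]
Step 1: x=[5.2400 12.6800 17.3200 24.8400] v=[1.2000 -1.6000 1.6000 -0.8000]
Step 2: x=[5.6560 12.1360 17.8704 24.5584] v=[2.0800 -2.7200 2.7520 -1.4080]
Step 3: x=[6.1379 11.5324 18.4971 24.2218] v=[2.4096 -3.0182 3.1334 -1.6832]
Step 4: x=[6.5603 11.0544 19.0246 23.9072] v=[2.1122 -2.3901 2.6374 -1.5731]
Step 5: x=[6.8174 10.8545 19.3051 23.6820] v=[1.2857 -0.9997 1.4024 -1.1261]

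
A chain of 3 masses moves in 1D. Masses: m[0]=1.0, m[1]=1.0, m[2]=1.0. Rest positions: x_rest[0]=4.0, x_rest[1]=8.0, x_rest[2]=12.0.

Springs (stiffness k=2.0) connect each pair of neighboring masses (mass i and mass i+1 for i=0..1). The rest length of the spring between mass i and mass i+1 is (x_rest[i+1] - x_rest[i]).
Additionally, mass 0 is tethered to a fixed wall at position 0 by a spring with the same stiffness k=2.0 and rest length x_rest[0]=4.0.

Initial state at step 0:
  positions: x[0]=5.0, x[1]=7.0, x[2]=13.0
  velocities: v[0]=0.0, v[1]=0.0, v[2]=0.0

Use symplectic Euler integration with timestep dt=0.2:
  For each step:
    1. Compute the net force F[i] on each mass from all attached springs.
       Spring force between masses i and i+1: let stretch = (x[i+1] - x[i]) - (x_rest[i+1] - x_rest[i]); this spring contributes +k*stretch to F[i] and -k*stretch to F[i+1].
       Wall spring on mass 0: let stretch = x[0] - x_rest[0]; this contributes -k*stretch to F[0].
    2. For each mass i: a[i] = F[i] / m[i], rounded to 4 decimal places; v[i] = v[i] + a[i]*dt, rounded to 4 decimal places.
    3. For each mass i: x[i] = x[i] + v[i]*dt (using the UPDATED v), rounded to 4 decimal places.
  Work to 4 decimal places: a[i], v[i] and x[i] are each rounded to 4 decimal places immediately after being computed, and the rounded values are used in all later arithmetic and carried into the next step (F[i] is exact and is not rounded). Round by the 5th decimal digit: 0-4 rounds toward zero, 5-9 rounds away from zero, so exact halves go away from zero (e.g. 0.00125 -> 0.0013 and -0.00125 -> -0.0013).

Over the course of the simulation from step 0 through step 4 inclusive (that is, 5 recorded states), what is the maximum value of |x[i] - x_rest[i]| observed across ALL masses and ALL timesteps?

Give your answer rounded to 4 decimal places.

Answer: 1.0970

Derivation:
Step 0: x=[5.0000 7.0000 13.0000] v=[0.0000 0.0000 0.0000]
Step 1: x=[4.7600 7.3200 12.8400] v=[-1.2000 1.6000 -0.8000]
Step 2: x=[4.3440 7.8768 12.5584] v=[-2.0800 2.7840 -1.4080]
Step 3: x=[3.8631 8.5255 12.2223] v=[-2.4045 3.2435 -1.6806]
Step 4: x=[3.4461 9.0970 11.9104] v=[-2.0848 2.8573 -1.5593]
Max displacement = 1.0970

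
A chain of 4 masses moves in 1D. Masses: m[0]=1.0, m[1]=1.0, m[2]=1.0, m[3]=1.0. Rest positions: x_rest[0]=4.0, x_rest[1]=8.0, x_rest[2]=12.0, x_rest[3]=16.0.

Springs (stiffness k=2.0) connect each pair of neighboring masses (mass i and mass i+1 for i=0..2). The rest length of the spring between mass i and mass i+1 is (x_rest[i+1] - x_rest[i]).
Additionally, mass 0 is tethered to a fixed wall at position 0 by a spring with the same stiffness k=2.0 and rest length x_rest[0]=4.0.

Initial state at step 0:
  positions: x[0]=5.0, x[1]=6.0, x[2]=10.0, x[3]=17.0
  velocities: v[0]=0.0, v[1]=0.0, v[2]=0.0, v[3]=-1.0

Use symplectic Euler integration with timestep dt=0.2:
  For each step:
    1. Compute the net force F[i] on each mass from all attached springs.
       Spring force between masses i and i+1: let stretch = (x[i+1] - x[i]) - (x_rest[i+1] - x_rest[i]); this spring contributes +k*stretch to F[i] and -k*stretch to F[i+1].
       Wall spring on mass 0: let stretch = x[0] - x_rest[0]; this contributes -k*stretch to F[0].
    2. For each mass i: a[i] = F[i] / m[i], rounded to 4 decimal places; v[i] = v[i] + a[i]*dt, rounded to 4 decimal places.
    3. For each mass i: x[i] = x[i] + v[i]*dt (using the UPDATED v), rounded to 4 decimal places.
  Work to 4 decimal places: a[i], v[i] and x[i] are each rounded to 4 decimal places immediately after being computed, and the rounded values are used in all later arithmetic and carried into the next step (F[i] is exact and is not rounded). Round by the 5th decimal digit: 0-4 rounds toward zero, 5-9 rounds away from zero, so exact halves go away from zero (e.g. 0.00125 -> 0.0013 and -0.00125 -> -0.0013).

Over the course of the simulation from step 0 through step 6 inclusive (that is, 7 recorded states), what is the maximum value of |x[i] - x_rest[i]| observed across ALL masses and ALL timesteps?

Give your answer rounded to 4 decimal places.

Step 0: x=[5.0000 6.0000 10.0000 17.0000] v=[0.0000 0.0000 0.0000 -1.0000]
Step 1: x=[4.6800 6.2400 10.2400 16.5600] v=[-1.6000 1.2000 1.2000 -2.2000]
Step 2: x=[4.1104 6.6752 10.6656 15.9344] v=[-2.8480 2.1760 2.1280 -3.1280]
Step 3: x=[3.4172 7.2244 11.1935 15.2073] v=[-3.4662 2.7462 2.6394 -3.6355]
Step 4: x=[2.7552 7.7866 11.7250 14.4791] v=[-3.3102 2.8110 2.6573 -3.6410]
Step 5: x=[2.2753 8.2614 12.1617 13.8506] v=[-2.3997 2.3738 2.1836 -3.1426]
Step 6: x=[2.0922 8.5693 12.4215 13.4070] v=[-0.9154 1.5395 1.2990 -2.2182]
Max displacement = 2.5930

Answer: 2.5930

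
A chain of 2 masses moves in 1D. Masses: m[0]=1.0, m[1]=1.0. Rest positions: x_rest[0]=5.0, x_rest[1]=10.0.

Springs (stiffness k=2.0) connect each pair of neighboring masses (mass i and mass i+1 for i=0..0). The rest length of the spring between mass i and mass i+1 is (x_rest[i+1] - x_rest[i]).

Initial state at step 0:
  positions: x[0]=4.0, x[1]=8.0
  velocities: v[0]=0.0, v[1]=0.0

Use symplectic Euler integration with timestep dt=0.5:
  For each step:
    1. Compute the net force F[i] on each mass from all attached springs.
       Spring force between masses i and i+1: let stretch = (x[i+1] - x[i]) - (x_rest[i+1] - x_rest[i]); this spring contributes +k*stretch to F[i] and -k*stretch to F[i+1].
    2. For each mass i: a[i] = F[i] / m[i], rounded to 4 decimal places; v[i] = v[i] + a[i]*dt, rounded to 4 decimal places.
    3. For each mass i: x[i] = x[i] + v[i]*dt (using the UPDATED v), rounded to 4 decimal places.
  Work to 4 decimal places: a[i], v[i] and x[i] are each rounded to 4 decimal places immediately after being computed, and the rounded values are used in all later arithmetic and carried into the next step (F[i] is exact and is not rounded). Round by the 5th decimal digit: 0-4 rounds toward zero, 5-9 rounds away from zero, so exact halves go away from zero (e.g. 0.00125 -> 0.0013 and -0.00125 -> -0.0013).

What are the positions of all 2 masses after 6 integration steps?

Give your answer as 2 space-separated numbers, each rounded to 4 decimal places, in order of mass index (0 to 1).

Step 0: x=[4.0000 8.0000] v=[0.0000 0.0000]
Step 1: x=[3.5000 8.5000] v=[-1.0000 1.0000]
Step 2: x=[3.0000 9.0000] v=[-1.0000 1.0000]
Step 3: x=[3.0000 9.0000] v=[0.0000 0.0000]
Step 4: x=[3.5000 8.5000] v=[1.0000 -1.0000]
Step 5: x=[4.0000 8.0000] v=[1.0000 -1.0000]
Step 6: x=[4.0000 8.0000] v=[0.0000 0.0000]

Answer: 4.0000 8.0000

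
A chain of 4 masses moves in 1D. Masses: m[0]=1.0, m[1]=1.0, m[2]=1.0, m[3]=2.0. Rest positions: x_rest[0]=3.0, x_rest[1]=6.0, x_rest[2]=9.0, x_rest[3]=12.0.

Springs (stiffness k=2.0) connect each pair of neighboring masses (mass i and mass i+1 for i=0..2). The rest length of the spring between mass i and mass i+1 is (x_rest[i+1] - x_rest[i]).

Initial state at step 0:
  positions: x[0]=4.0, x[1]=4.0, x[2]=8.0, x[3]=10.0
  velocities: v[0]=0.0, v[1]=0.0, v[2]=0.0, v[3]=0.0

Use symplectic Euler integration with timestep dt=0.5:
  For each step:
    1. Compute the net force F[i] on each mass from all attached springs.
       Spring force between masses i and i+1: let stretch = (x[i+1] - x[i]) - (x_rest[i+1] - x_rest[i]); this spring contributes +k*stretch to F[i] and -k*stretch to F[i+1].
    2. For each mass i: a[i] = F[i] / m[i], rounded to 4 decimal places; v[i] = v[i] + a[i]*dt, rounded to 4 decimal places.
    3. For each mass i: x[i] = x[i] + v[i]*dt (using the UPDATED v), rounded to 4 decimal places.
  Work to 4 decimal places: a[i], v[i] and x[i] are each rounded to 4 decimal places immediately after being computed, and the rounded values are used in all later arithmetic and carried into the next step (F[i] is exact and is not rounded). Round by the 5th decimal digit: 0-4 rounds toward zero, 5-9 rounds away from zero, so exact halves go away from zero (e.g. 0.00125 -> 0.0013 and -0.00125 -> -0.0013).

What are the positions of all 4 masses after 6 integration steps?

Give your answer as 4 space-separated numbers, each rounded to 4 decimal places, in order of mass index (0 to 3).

Step 0: x=[4.0000 4.0000 8.0000 10.0000] v=[0.0000 0.0000 0.0000 0.0000]
Step 1: x=[2.5000 6.0000 7.0000 10.2500] v=[-3.0000 4.0000 -2.0000 0.5000]
Step 2: x=[1.2500 6.7500 7.1250 10.4375] v=[-2.5000 1.5000 0.2500 0.3750]
Step 3: x=[1.2500 4.9375 8.7188 10.5469] v=[0.0000 -3.6250 3.1875 0.2188]
Step 4: x=[1.5938 3.1719 9.3360 10.9493] v=[0.6875 -3.5312 1.2343 0.8048]
Step 5: x=[1.2266 3.6993 7.6778 11.6984] v=[-0.7344 1.0548 -3.3165 1.4982]
Step 6: x=[0.5958 4.9796 6.0406 12.1924] v=[-1.2617 2.5606 -3.2744 0.9879]

Answer: 0.5958 4.9796 6.0406 12.1924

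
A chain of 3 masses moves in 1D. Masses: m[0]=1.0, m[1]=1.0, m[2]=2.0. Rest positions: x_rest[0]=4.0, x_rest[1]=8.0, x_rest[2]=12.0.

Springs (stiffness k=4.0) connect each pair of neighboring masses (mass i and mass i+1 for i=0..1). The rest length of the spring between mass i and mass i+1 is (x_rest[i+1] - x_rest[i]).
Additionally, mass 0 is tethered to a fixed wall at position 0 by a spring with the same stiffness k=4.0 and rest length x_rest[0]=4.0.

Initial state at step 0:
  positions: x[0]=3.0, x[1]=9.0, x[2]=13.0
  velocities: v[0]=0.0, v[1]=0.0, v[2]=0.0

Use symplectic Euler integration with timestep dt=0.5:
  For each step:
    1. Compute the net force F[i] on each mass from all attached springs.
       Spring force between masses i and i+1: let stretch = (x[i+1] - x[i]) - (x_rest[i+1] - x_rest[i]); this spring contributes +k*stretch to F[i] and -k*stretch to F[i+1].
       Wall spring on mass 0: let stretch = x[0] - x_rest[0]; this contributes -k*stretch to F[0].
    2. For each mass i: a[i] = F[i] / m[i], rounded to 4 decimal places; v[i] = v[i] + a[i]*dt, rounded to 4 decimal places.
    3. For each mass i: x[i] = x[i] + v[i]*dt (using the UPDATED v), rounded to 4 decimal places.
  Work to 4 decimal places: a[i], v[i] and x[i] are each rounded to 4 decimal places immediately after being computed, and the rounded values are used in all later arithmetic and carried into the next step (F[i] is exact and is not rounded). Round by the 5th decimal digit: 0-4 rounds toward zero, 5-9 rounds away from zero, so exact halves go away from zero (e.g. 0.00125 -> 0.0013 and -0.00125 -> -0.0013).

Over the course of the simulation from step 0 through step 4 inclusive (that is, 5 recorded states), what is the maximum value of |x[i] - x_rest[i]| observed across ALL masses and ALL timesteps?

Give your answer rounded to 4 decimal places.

Answer: 2.0000

Derivation:
Step 0: x=[3.0000 9.0000 13.0000] v=[0.0000 0.0000 0.0000]
Step 1: x=[6.0000 7.0000 13.0000] v=[6.0000 -4.0000 0.0000]
Step 2: x=[4.0000 10.0000 12.0000] v=[-4.0000 6.0000 -2.0000]
Step 3: x=[4.0000 9.0000 12.0000] v=[0.0000 -2.0000 0.0000]
Step 4: x=[5.0000 6.0000 12.5000] v=[2.0000 -6.0000 1.0000]
Max displacement = 2.0000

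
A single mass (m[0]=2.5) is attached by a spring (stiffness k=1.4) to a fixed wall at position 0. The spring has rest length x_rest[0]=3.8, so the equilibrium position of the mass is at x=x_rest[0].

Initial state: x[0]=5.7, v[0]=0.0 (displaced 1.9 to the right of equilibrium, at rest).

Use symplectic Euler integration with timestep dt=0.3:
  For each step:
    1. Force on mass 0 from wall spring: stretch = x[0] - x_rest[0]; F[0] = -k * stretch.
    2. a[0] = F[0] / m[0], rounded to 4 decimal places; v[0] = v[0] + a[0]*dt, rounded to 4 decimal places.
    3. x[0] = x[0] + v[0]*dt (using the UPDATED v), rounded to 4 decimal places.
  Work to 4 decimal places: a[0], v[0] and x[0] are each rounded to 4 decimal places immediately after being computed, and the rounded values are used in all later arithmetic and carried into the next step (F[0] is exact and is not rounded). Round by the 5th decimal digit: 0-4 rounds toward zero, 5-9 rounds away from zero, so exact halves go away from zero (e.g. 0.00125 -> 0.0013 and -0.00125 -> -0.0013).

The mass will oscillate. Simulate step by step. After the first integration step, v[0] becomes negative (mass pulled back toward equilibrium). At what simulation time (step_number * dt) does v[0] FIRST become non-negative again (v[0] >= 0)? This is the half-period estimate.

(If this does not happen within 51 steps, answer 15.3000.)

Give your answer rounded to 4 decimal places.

Step 0: x=[5.7000] v=[0.0000]
Step 1: x=[5.6042] v=[-0.3192]
Step 2: x=[5.4175] v=[-0.6223]
Step 3: x=[5.1493] v=[-0.8940]
Step 4: x=[4.8131] v=[-1.1207]
Step 5: x=[4.4258] v=[-1.2909]
Step 6: x=[4.0070] v=[-1.3960]
Step 7: x=[3.5778] v=[-1.4308]
Step 8: x=[3.1598] v=[-1.3935]
Step 9: x=[2.7740] v=[-1.2860]
Step 10: x=[2.4399] v=[-1.1136]
Step 11: x=[2.1744] v=[-0.8851]
Step 12: x=[1.9908] v=[-0.6120]
Step 13: x=[1.8984] v=[-0.3080]
Step 14: x=[1.9019] v=[0.0115]
First v>=0 after going negative at step 14, time=4.2000

Answer: 4.2000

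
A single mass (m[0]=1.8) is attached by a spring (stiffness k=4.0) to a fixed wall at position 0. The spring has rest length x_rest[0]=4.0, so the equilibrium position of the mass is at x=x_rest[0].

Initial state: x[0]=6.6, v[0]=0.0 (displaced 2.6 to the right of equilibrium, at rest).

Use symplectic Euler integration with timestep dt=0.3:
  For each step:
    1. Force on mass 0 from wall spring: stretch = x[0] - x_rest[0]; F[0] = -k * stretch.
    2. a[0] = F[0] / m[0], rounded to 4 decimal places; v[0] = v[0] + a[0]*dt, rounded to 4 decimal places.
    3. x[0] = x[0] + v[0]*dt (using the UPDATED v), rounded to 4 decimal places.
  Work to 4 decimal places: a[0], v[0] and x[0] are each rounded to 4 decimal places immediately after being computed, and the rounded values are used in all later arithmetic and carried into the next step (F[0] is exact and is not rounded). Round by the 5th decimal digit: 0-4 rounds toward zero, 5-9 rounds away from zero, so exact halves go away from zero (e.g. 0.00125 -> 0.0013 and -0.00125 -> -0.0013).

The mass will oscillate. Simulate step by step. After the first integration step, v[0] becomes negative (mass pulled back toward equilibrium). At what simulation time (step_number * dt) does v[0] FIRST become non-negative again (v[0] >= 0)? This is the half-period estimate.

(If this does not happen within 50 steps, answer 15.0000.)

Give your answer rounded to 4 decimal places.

Step 0: x=[6.6000] v=[0.0000]
Step 1: x=[6.0800] v=[-1.7333]
Step 2: x=[5.1440] v=[-3.1200]
Step 3: x=[3.9792] v=[-3.8827]
Step 4: x=[2.8186] v=[-3.8688]
Step 5: x=[1.8942] v=[-3.0812]
Step 6: x=[1.3910] v=[-1.6773]
Step 7: x=[1.4096] v=[0.0620]
First v>=0 after going negative at step 7, time=2.1000

Answer: 2.1000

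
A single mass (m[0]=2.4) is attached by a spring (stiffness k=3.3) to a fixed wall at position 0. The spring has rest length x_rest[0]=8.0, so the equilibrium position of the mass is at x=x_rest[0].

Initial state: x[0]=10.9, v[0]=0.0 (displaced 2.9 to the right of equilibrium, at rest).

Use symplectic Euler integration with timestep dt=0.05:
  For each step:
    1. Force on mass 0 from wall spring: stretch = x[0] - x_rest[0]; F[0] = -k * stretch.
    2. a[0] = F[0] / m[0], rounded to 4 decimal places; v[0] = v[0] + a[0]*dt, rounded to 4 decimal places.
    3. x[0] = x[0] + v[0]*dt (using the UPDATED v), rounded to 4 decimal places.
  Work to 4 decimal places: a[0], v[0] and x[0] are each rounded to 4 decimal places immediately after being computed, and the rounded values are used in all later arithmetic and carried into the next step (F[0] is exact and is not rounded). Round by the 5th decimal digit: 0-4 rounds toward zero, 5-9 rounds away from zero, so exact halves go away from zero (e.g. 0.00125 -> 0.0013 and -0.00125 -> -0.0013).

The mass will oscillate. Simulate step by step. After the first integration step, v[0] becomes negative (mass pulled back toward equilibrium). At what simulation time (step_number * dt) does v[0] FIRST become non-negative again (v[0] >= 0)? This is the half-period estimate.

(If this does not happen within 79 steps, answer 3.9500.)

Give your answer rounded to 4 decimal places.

Step 0: x=[10.9000] v=[0.0000]
Step 1: x=[10.8900] v=[-0.1994]
Step 2: x=[10.8701] v=[-0.3981]
Step 3: x=[10.8403] v=[-0.5954]
Step 4: x=[10.8008] v=[-0.7907]
Step 5: x=[10.7516] v=[-0.9833]
Step 6: x=[10.6930] v=[-1.1725]
Step 7: x=[10.6251] v=[-1.3576]
Step 8: x=[10.5482] v=[-1.5381]
Step 9: x=[10.4625] v=[-1.7133]
Step 10: x=[10.3684] v=[-1.8826]
Step 11: x=[10.2661] v=[-2.0454]
Step 12: x=[10.1560] v=[-2.2012]
Step 13: x=[10.0385] v=[-2.3494]
Step 14: x=[9.9140] v=[-2.4895]
Step 15: x=[9.7829] v=[-2.6211]
Step 16: x=[9.6457] v=[-2.7437]
Step 17: x=[9.5029] v=[-2.8568]
Step 18: x=[9.3549] v=[-2.9601]
Step 19: x=[9.2022] v=[-3.0533]
Step 20: x=[9.0454] v=[-3.1360]
Step 21: x=[8.8850] v=[-3.2079]
Step 22: x=[8.7216] v=[-3.2687]
Step 23: x=[8.5557] v=[-3.3183]
Step 24: x=[8.3879] v=[-3.3565]
Step 25: x=[8.2187] v=[-3.3832]
Step 26: x=[8.0488] v=[-3.3982]
Step 27: x=[7.8787] v=[-3.4016]
Step 28: x=[7.7090] v=[-3.3933]
Step 29: x=[7.5403] v=[-3.3733]
Step 30: x=[7.3732] v=[-3.3417]
Step 31: x=[7.2083] v=[-3.2986]
Step 32: x=[7.0461] v=[-3.2442]
Step 33: x=[6.8872] v=[-3.1786]
Step 34: x=[6.7321] v=[-3.1021]
Step 35: x=[6.5814] v=[-3.0149]
Step 36: x=[6.4355] v=[-2.9174]
Step 37: x=[6.2950] v=[-2.8098]
Step 38: x=[6.1604] v=[-2.6926]
Step 39: x=[6.0321] v=[-2.5661]
Step 40: x=[5.9106] v=[-2.4308]
Step 41: x=[5.7962] v=[-2.2872]
Step 42: x=[5.6894] v=[-2.1357]
Step 43: x=[5.5906] v=[-1.9768]
Step 44: x=[5.5000] v=[-1.8112]
Step 45: x=[5.4180] v=[-1.6393]
Step 46: x=[5.3449] v=[-1.4618]
Step 47: x=[5.2809] v=[-1.2793]
Step 48: x=[5.2263] v=[-1.0924]
Step 49: x=[5.1812] v=[-0.9017]
Step 50: x=[5.1458] v=[-0.7079]
Step 51: x=[5.1202] v=[-0.5117]
Step 52: x=[5.1045] v=[-0.3137]
Step 53: x=[5.0988] v=[-0.1146]
Step 54: x=[5.1030] v=[0.0849]
First v>=0 after going negative at step 54, time=2.7000

Answer: 2.7000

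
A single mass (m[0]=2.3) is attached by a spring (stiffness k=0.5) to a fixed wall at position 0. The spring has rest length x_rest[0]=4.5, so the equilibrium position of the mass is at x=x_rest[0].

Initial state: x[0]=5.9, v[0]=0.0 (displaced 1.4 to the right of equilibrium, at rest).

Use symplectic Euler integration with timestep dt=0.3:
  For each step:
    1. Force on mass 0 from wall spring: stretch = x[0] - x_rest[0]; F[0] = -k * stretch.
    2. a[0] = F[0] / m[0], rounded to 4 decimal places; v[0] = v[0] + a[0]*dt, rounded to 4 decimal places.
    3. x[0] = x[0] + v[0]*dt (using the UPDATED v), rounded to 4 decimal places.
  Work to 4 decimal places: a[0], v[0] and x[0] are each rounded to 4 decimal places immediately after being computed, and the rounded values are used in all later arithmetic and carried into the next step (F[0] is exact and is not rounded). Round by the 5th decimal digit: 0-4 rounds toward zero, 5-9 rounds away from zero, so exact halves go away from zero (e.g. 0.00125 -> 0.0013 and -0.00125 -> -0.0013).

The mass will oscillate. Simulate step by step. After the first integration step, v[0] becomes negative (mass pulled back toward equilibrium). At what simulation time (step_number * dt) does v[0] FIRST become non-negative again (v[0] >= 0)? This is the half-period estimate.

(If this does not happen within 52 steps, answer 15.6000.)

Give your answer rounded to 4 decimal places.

Step 0: x=[5.9000] v=[0.0000]
Step 1: x=[5.8726] v=[-0.0913]
Step 2: x=[5.8184] v=[-0.1808]
Step 3: x=[5.7384] v=[-0.2668]
Step 4: x=[5.6341] v=[-0.3476]
Step 5: x=[5.5076] v=[-0.4216]
Step 6: x=[5.3614] v=[-0.4873]
Step 7: x=[5.1984] v=[-0.5435]
Step 8: x=[5.0217] v=[-0.5890]
Step 9: x=[4.8348] v=[-0.6230]
Step 10: x=[4.6414] v=[-0.6448]
Step 11: x=[4.4452] v=[-0.6540]
Step 12: x=[4.2501] v=[-0.6504]
Step 13: x=[4.0599] v=[-0.6341]
Step 14: x=[3.8783] v=[-0.6054]
Step 15: x=[3.7089] v=[-0.5648]
Step 16: x=[3.5549] v=[-0.5132]
Step 17: x=[3.4194] v=[-0.4516]
Step 18: x=[3.3051] v=[-0.3811]
Step 19: x=[3.2141] v=[-0.3032]
Step 20: x=[3.1483] v=[-0.2194]
Step 21: x=[3.1089] v=[-0.1313]
Step 22: x=[3.0967] v=[-0.0406]
Step 23: x=[3.1120] v=[0.0509]
First v>=0 after going negative at step 23, time=6.9000

Answer: 6.9000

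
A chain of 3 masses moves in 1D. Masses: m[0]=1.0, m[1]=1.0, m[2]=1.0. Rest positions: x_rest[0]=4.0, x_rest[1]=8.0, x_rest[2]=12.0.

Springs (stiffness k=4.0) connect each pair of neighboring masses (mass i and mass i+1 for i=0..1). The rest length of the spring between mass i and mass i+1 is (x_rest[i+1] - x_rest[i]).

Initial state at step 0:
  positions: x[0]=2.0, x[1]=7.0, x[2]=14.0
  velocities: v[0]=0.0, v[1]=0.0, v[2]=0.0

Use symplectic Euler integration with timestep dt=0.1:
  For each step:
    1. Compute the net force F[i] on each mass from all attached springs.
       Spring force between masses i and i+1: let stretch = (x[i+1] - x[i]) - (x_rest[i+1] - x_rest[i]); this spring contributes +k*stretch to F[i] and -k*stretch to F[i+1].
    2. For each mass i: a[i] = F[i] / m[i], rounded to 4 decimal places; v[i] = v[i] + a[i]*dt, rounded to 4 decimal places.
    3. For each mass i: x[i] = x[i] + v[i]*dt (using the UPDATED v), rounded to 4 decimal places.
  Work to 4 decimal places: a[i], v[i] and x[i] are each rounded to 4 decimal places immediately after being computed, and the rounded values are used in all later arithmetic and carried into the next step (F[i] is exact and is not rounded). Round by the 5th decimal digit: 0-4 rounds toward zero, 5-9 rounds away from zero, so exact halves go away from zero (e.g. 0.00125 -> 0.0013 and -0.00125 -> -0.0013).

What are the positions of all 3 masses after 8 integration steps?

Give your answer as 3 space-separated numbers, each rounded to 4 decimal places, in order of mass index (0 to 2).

Answer: 3.5985 8.3325 11.0693

Derivation:
Step 0: x=[2.0000 7.0000 14.0000] v=[0.0000 0.0000 0.0000]
Step 1: x=[2.0400 7.0800 13.8800] v=[0.4000 0.8000 -1.2000]
Step 2: x=[2.1216 7.2304 13.6480] v=[0.8160 1.5040 -2.3200]
Step 3: x=[2.2476 7.4332 13.3193] v=[1.2595 2.0275 -3.2870]
Step 4: x=[2.4210 7.6640 12.9152] v=[1.7337 2.3077 -4.0414]
Step 5: x=[2.6441 7.8951 12.4610] v=[2.2309 2.3110 -4.5419]
Step 6: x=[2.9172 8.0988 11.9842] v=[2.7313 2.0370 -4.7683]
Step 7: x=[3.2376 8.2507 11.5120] v=[3.2039 1.5185 -4.7225]
Step 8: x=[3.5985 8.3325 11.0693] v=[3.6091 0.8178 -4.4270]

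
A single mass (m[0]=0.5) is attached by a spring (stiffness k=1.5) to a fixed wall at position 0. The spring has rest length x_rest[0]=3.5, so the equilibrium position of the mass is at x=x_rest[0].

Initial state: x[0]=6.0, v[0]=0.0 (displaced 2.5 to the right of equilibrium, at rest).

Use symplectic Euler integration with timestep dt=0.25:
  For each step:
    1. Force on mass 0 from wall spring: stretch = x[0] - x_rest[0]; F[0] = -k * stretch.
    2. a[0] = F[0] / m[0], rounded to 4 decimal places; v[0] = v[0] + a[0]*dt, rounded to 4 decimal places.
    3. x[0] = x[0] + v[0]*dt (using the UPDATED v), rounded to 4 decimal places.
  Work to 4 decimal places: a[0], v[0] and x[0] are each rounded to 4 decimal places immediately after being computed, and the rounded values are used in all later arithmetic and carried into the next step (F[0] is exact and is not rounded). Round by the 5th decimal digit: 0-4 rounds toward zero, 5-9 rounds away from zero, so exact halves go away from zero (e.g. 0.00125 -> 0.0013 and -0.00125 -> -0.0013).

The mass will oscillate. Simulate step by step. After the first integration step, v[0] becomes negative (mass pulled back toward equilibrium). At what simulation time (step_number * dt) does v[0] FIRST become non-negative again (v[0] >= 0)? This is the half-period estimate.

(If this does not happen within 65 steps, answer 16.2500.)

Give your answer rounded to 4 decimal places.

Answer: 2.0000

Derivation:
Step 0: x=[6.0000] v=[0.0000]
Step 1: x=[5.5313] v=[-1.8750]
Step 2: x=[4.6817] v=[-3.3985]
Step 3: x=[3.6105] v=[-4.2848]
Step 4: x=[2.5186] v=[-4.3677]
Step 5: x=[1.6107] v=[-3.6317]
Step 6: x=[1.0570] v=[-2.2147]
Step 7: x=[0.9614] v=[-0.3825]
Step 8: x=[1.3418] v=[1.5215]
First v>=0 after going negative at step 8, time=2.0000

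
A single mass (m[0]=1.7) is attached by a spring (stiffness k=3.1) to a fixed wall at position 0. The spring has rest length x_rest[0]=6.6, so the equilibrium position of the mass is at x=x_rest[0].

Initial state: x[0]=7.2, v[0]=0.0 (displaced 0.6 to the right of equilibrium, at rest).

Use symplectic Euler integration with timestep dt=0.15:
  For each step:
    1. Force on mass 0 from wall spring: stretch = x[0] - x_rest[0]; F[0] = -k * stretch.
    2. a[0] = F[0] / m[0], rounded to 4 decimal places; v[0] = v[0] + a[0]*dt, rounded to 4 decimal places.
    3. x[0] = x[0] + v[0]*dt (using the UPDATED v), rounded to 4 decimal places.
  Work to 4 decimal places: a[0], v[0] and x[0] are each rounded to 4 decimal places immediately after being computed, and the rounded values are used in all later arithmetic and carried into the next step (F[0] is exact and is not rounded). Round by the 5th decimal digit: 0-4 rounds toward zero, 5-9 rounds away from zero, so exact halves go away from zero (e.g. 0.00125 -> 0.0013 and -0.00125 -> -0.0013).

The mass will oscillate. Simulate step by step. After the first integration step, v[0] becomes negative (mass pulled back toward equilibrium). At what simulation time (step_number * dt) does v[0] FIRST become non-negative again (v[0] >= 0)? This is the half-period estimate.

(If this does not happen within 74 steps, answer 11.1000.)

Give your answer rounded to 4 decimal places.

Step 0: x=[7.2000] v=[0.0000]
Step 1: x=[7.1754] v=[-0.1641]
Step 2: x=[7.1272] v=[-0.3215]
Step 3: x=[7.0573] v=[-0.4657]
Step 4: x=[6.9687] v=[-0.5908]
Step 5: x=[6.8650] v=[-0.6916]
Step 6: x=[6.7504] v=[-0.7641]
Step 7: x=[6.6296] v=[-0.8052]
Step 8: x=[6.5076] v=[-0.8133]
Step 9: x=[6.3894] v=[-0.7880]
Step 10: x=[6.2798] v=[-0.7304]
Step 11: x=[6.1834] v=[-0.6428]
Step 12: x=[6.1041] v=[-0.5288]
Step 13: x=[6.0451] v=[-0.3932]
Step 14: x=[6.0089] v=[-0.2414]
Step 15: x=[5.9969] v=[-0.0797]
Step 16: x=[6.0097] v=[0.0853]
First v>=0 after going negative at step 16, time=2.4000

Answer: 2.4000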